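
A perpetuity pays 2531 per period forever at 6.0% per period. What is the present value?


PV = PMT / i
= 2531 / 0.06
= 42183.3333


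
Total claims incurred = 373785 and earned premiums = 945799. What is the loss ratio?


Loss ratio = claims / premiums
= 373785 / 945799
= 0.3952


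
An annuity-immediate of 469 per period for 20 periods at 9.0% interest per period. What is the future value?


FV = PMT * ((1+i)^n - 1) / i
= 469 * ((1.09)^20 - 1) / 0.09
= 469 * (5.604411 - 1) / 0.09
= 23994.0961


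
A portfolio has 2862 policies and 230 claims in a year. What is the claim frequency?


frequency = claims / policies
= 230 / 2862
= 0.0804


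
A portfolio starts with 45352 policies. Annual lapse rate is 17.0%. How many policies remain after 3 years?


remaining = initial * (1 - lapse)^years
= 45352 * (1 - 0.17)^3
= 45352 * 0.571787
= 25931.684


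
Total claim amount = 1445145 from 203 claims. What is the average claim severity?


severity = total / number
= 1445145 / 203
= 7118.9409


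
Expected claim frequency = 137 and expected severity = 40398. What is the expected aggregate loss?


E[S] = E[N] * E[X]
= 137 * 40398
= 5.5345e+06


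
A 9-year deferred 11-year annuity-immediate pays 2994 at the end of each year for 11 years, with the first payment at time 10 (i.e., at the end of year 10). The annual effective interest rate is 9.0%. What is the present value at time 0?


PV at time 9 of the 11-year annuity-immediate:
a_n = 2994 * (1-(1+0.09)^(-11))/0.09 = 20374.7405
Discount back 9 years to time 0:
PV = 20374.7405 * (1+0.09)^(-9)
= 20374.7405 * 0.460428
= 9381.0965


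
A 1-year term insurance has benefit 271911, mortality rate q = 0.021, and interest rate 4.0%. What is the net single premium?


NSP = benefit * q * v
v = 1/(1+i) = 0.961538
NSP = 271911 * 0.021 * 0.961538
= 5490.5106


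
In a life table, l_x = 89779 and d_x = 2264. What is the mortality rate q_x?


q_x = d_x / l_x
= 2264 / 89779
= 0.0252


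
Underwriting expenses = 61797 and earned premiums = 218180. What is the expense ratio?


Expense ratio = expenses / premiums
= 61797 / 218180
= 0.2832


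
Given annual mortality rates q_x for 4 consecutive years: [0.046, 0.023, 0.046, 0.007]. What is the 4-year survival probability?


p_k = 1 - q_k for each year
Survival = product of (1 - q_k)
= 0.954 * 0.977 * 0.954 * 0.993
= 0.883


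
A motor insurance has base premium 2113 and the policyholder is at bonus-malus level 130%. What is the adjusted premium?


adjusted = base * BM_level / 100
= 2113 * 130 / 100
= 2113 * 1.3
= 2746.9


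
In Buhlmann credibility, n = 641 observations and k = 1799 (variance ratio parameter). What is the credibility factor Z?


Z = n / (n + k)
= 641 / (641 + 1799)
= 641 / 2440
= 0.2627


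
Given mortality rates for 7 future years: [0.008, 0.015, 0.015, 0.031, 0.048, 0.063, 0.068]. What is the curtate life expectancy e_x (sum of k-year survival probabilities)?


e_x = sum_{k=1}^{n} k_p_x
k_p_x values:
  1_p_x = 0.992
  2_p_x = 0.97712
  3_p_x = 0.962463
  4_p_x = 0.932627
  5_p_x = 0.887861
  6_p_x = 0.831926
  7_p_x = 0.775355
e_x = 6.3594


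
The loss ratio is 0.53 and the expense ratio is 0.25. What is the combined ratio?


Combined ratio = loss ratio + expense ratio
= 0.53 + 0.25
= 0.78


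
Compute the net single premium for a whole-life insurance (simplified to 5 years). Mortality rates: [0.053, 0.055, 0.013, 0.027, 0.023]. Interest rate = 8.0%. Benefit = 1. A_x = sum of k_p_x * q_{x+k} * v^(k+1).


v = 0.925926
Year 0: k_p_x=1.0, q=0.053, term=0.049074
Year 1: k_p_x=0.947, q=0.055, term=0.044654
Year 2: k_p_x=0.894915, q=0.013, term=0.009235
Year 3: k_p_x=0.883281, q=0.027, term=0.017529
Year 4: k_p_x=0.859433, q=0.023, term=0.013453
A_x = 0.1339


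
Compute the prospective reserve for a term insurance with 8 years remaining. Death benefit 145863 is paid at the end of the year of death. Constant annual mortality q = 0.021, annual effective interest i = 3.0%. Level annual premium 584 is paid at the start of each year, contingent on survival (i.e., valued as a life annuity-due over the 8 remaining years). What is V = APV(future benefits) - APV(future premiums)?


v = 1/(1+i) = 0.970874
APV(future benefits) per unit = sum_{k=0}^{7} k_p_x * q * v^(k+1) = 0.137473
APV(future benefits) = 145863 * 0.137473 = 20052.2076
Life annuity-due factor ä_{x:8} = sum_{k=0}^{7} k_p_x * v^k = 6.742718
APV(future premiums) = 584 * 6.742718 = 3937.7472
V = 20052.2076 - 3937.7472
= 16114.4605


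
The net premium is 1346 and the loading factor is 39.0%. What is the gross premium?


Gross = net * (1 + loading)
= 1346 * (1 + 0.39)
= 1346 * 1.39
= 1870.94


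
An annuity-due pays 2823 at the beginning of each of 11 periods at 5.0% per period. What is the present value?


PV_due = PMT * (1-(1+i)^(-n))/i * (1+i)
PV_immediate = 23449.0073
PV_due = 23449.0073 * 1.05
= 24621.4577


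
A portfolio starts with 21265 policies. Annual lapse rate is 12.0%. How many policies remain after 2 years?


remaining = initial * (1 - lapse)^years
= 21265 * (1 - 0.12)^2
= 21265 * 0.7744
= 16467.616


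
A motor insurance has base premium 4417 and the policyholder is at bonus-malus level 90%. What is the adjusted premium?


adjusted = base * BM_level / 100
= 4417 * 90 / 100
= 4417 * 0.9
= 3975.3


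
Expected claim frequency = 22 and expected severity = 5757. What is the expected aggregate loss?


E[S] = E[N] * E[X]
= 22 * 5757
= 126654


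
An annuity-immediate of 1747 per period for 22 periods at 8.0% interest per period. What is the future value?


FV = PMT * ((1+i)^n - 1) / i
= 1747 * ((1.08)^22 - 1) / 0.08
= 1747 * (5.43654 - 1) / 0.08
= 96882.9513


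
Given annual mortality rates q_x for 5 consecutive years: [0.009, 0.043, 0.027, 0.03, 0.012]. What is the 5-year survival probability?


p_k = 1 - q_k for each year
Survival = product of (1 - q_k)
= 0.991 * 0.957 * 0.973 * 0.97 * 0.988
= 0.8844


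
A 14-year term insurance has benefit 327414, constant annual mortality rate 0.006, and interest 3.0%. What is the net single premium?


NSP = benefit * sum_{k=0}^{n-1} k_p_x * q * v^(k+1)
With constant q=0.006, v=0.970874
Sum = 0.065384
NSP = 327414 * 0.065384
= 21407.4951


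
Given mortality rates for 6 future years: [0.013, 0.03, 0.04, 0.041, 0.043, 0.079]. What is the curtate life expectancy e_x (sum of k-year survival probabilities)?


e_x = sum_{k=1}^{n} k_p_x
k_p_x values:
  1_p_x = 0.987
  2_p_x = 0.95739
  3_p_x = 0.919094
  4_p_x = 0.881412
  5_p_x = 0.843511
  6_p_x = 0.776873
e_x = 5.3653


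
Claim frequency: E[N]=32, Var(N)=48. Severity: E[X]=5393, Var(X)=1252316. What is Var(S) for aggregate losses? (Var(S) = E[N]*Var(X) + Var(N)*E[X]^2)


Var(S) = E[N]*Var(X) + Var(N)*E[X]^2
= 32*1252316 + 48*5393^2
= 40074112 + 1396053552
= 1.4361e+09


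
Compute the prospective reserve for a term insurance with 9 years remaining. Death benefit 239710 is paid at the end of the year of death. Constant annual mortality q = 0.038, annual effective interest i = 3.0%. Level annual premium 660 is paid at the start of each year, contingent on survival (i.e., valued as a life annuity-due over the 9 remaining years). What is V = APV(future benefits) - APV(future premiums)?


v = 1/(1+i) = 0.970874
APV(future benefits) per unit = sum_{k=0}^{8} k_p_x * q * v^(k+1) = 0.256609
APV(future benefits) = 239710 * 0.256609 = 61511.7484
Life annuity-due factor ä_{x:9} = sum_{k=0}^{8} k_p_x * v^k = 6.955455
APV(future premiums) = 660 * 6.955455 = 4590.6003
V = 61511.7484 - 4590.6003
= 56921.1481


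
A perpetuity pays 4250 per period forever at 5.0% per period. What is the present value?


PV = PMT / i
= 4250 / 0.05
= 85000.0


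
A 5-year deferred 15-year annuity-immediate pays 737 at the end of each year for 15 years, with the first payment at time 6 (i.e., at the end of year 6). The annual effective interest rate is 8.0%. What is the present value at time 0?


PV at time 5 of the 15-year annuity-immediate:
a_n = 737 * (1-(1+0.08)^(-15))/0.08 = 6308.3358
Discount back 5 years to time 0:
PV = 6308.3358 * (1+0.08)^(-5)
= 6308.3358 * 0.680583
= 4293.3473


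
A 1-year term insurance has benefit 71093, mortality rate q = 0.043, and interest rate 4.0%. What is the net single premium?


NSP = benefit * q * v
v = 1/(1+i) = 0.961538
NSP = 71093 * 0.043 * 0.961538
= 2939.4221


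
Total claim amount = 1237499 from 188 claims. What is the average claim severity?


severity = total / number
= 1237499 / 188
= 6582.4415


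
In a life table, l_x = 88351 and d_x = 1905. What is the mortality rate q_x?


q_x = d_x / l_x
= 1905 / 88351
= 0.0216


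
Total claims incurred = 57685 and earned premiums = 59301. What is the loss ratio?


Loss ratio = claims / premiums
= 57685 / 59301
= 0.9727


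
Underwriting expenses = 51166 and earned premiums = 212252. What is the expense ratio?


Expense ratio = expenses / premiums
= 51166 / 212252
= 0.2411


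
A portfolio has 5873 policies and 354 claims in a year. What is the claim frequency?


frequency = claims / policies
= 354 / 5873
= 0.0603


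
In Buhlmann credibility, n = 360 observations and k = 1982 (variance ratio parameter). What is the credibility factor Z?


Z = n / (n + k)
= 360 / (360 + 1982)
= 360 / 2342
= 0.1537


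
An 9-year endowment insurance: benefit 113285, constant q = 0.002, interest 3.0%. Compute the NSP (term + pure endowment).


Term component = 1750.7412
Pure endowment = 9_p_x * v^9 * benefit = 0.982143 * 0.766417 * 113285 = 85273.1406
NSP = 87023.8818


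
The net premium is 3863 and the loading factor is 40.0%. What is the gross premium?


Gross = net * (1 + loading)
= 3863 * (1 + 0.4)
= 3863 * 1.4
= 5408.2


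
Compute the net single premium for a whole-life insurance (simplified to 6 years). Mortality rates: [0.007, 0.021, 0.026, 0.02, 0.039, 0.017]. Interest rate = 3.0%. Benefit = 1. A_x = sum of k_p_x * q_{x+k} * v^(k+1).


v = 0.970874
Year 0: k_p_x=1.0, q=0.007, term=0.006796
Year 1: k_p_x=0.993, q=0.021, term=0.019656
Year 2: k_p_x=0.972147, q=0.026, term=0.023131
Year 3: k_p_x=0.946871, q=0.02, term=0.016826
Year 4: k_p_x=0.927934, q=0.039, term=0.031217
Year 5: k_p_x=0.891744, q=0.017, term=0.012696
A_x = 0.1103


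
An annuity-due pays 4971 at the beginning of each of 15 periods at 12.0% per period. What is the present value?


PV_due = PMT * (1-(1+i)^(-n))/i * (1+i)
PV_immediate = 33856.8074
PV_due = 33856.8074 * 1.12
= 37919.6243


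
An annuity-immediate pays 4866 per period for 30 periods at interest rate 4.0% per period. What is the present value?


PV = PMT * (1 - (1+i)^(-n)) / i
= 4866 * (1 - (1+0.04)^(-30)) / 0.04
= 4866 * (1 - 0.308319) / 0.04
= 4866 * 17.292033
= 84143.034


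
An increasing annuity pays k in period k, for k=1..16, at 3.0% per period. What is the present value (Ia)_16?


(Ia)_n = sum_{k=1}^{n} k * v^k, v = 1/(1+i)
v = 0.970874
Sum computed term by term:
(Ia)_16 = 98.9088


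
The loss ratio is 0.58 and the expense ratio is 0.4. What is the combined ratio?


Combined ratio = loss ratio + expense ratio
= 0.58 + 0.4
= 0.98


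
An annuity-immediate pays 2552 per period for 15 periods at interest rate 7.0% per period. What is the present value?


PV = PMT * (1 - (1+i)^(-n)) / i
= 2552 * (1 - (1+0.07)^(-15)) / 0.07
= 2552 * (1 - 0.362446) / 0.07
= 2552 * 9.107914
= 23243.3965


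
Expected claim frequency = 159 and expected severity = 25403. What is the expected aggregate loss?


E[S] = E[N] * E[X]
= 159 * 25403
= 4.0391e+06


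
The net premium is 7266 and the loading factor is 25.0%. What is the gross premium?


Gross = net * (1 + loading)
= 7266 * (1 + 0.25)
= 7266 * 1.25
= 9082.5


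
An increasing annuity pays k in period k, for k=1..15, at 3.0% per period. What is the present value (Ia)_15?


(Ia)_n = sum_{k=1}^{n} k * v^k, v = 1/(1+i)
v = 0.970874
Sum computed term by term:
(Ia)_15 = 88.9381


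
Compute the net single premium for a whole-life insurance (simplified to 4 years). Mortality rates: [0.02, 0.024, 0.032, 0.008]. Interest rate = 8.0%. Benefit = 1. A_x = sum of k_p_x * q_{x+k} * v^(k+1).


v = 0.925926
Year 0: k_p_x=1.0, q=0.02, term=0.018519
Year 1: k_p_x=0.98, q=0.024, term=0.020165
Year 2: k_p_x=0.95648, q=0.032, term=0.024297
Year 3: k_p_x=0.925873, q=0.008, term=0.005444
A_x = 0.0684


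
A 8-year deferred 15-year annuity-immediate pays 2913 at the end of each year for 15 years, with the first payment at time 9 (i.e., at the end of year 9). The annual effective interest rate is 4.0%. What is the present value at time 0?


PV at time 8 of the 15-year annuity-immediate:
a_n = 2913 * (1-(1+0.04)^(-15))/0.04 = 32387.8626
Discount back 8 years to time 0:
PV = 32387.8626 * (1+0.04)^(-8)
= 32387.8626 * 0.73069
= 23665.494


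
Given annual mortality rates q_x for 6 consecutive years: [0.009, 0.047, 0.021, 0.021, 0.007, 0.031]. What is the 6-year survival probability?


p_k = 1 - q_k for each year
Survival = product of (1 - q_k)
= 0.991 * 0.953 * 0.979 * 0.979 * 0.993 * 0.969
= 0.871


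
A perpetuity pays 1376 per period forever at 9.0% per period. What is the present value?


PV = PMT / i
= 1376 / 0.09
= 15288.8889


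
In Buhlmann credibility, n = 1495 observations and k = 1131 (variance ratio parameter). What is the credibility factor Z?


Z = n / (n + k)
= 1495 / (1495 + 1131)
= 1495 / 2626
= 0.5693


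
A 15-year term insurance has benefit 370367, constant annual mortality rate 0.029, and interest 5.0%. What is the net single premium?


NSP = benefit * sum_{k=0}^{n-1} k_p_x * q * v^(k+1)
With constant q=0.029, v=0.952381
Sum = 0.25353
NSP = 370367 * 0.25353
= 93899.1639


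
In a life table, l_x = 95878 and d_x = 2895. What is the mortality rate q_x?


q_x = d_x / l_x
= 2895 / 95878
= 0.0302


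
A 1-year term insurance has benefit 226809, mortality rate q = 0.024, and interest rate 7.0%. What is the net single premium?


NSP = benefit * q * v
v = 1/(1+i) = 0.934579
NSP = 226809 * 0.024 * 0.934579
= 5087.3047


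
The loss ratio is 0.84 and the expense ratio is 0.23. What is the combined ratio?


Combined ratio = loss ratio + expense ratio
= 0.84 + 0.23
= 1.07


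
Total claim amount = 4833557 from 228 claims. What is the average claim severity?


severity = total / number
= 4833557 / 228
= 21199.8114


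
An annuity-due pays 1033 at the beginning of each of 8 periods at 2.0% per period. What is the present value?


PV_due = PMT * (1-(1+i)^(-n))/i * (1+i)
PV_immediate = 7567.2223
PV_due = 7567.2223 * 1.02
= 7718.5668


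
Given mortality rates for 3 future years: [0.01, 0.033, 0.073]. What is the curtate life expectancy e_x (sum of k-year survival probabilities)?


e_x = sum_{k=1}^{n} k_p_x
k_p_x values:
  1_p_x = 0.99
  2_p_x = 0.95733
  3_p_x = 0.887445
e_x = 2.8348


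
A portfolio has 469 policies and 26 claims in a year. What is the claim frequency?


frequency = claims / policies
= 26 / 469
= 0.0554


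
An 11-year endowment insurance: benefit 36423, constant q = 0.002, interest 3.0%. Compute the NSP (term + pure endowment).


Term component = 667.711
Pure endowment = 11_p_x * v^11 * benefit = 0.978219 * 0.722421 * 36423 = 25739.6239
NSP = 26407.3349


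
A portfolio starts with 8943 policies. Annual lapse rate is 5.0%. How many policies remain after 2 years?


remaining = initial * (1 - lapse)^years
= 8943 * (1 - 0.05)^2
= 8943 * 0.9025
= 8071.0575


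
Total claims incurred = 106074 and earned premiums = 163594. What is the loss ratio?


Loss ratio = claims / premiums
= 106074 / 163594
= 0.6484


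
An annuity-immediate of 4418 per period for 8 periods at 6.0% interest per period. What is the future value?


FV = PMT * ((1+i)^n - 1) / i
= 4418 * ((1.06)^8 - 1) / 0.06
= 4418 * (1.593848 - 1) / 0.06
= 43727.0132


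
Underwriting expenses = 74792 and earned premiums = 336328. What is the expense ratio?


Expense ratio = expenses / premiums
= 74792 / 336328
= 0.2224


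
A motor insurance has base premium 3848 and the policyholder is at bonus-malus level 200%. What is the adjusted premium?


adjusted = base * BM_level / 100
= 3848 * 200 / 100
= 3848 * 2.0
= 7696.0


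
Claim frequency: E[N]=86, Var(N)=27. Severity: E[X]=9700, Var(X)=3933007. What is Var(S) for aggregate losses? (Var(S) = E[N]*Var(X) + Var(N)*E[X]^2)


Var(S) = E[N]*Var(X) + Var(N)*E[X]^2
= 86*3933007 + 27*9700^2
= 338238602 + 2540430000
= 2.8787e+09


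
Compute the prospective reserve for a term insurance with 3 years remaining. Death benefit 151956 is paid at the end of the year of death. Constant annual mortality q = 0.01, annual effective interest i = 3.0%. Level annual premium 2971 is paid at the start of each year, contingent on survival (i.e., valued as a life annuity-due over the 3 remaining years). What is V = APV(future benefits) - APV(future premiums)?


v = 1/(1+i) = 0.970874
APV(future benefits) per unit = sum_{k=0}^{2} k_p_x * q * v^(k+1) = 0.02801
APV(future benefits) = 151956 * 0.02801 = 4256.2482
Life annuity-due factor ä_{x:3} = sum_{k=0}^{2} k_p_x * v^k = 2.885003
APV(future premiums) = 2971 * 2.885003 = 8571.3448
V = 4256.2482 - 8571.3448
= -4315.0966


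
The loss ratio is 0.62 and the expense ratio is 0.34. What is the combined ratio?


Combined ratio = loss ratio + expense ratio
= 0.62 + 0.34
= 0.96


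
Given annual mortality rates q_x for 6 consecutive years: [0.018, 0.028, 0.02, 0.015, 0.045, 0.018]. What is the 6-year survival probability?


p_k = 1 - q_k for each year
Survival = product of (1 - q_k)
= 0.982 * 0.972 * 0.98 * 0.985 * 0.955 * 0.982
= 0.8641


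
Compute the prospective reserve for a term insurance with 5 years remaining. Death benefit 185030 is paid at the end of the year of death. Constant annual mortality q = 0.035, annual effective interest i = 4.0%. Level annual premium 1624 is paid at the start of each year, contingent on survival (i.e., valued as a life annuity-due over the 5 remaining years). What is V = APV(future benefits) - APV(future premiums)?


v = 1/(1+i) = 0.961538
APV(future benefits) per unit = sum_{k=0}^{4} k_p_x * q * v^(k+1) = 0.145688
APV(future benefits) = 185030 * 0.145688 = 26956.5847
Life annuity-due factor ä_{x:5} = sum_{k=0}^{4} k_p_x * v^k = 4.329004
APV(future premiums) = 1624 * 4.329004 = 7030.3029
V = 26956.5847 - 7030.3029
= 19926.2817


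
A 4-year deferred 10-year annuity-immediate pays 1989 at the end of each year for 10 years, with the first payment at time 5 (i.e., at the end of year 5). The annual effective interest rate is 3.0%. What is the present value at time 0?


PV at time 4 of the 10-year annuity-immediate:
a_n = 1989 * (1-(1+0.03)^(-10))/0.03 = 16966.5734
Discount back 4 years to time 0:
PV = 16966.5734 * (1+0.03)^(-4)
= 16966.5734 * 0.888487
= 15074.5808


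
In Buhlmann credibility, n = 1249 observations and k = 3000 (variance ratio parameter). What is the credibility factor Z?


Z = n / (n + k)
= 1249 / (1249 + 3000)
= 1249 / 4249
= 0.294


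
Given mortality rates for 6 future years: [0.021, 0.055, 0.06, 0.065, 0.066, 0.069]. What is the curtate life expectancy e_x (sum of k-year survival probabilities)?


e_x = sum_{k=1}^{n} k_p_x
k_p_x values:
  1_p_x = 0.979
  2_p_x = 0.925155
  3_p_x = 0.869646
  4_p_x = 0.813119
  5_p_x = 0.759453
  6_p_x = 0.707051
e_x = 5.0534


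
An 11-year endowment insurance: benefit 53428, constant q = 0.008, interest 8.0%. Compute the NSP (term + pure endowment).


Term component = 2950.1233
Pure endowment = 11_p_x * v^11 * benefit = 0.915437 * 0.428883 * 53428 = 20976.6437
NSP = 23926.767


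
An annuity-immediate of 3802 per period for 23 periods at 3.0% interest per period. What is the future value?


FV = PMT * ((1+i)^n - 1) / i
= 3802 * ((1.03)^23 - 1) / 0.03
= 3802 * (1.973587 - 1) / 0.03
= 123385.8638


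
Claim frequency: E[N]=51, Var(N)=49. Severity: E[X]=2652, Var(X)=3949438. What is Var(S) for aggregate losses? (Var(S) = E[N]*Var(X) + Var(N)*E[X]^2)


Var(S) = E[N]*Var(X) + Var(N)*E[X]^2
= 51*3949438 + 49*2652^2
= 201421338 + 344622096
= 5.4604e+08


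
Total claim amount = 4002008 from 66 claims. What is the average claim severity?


severity = total / number
= 4002008 / 66
= 60636.4848


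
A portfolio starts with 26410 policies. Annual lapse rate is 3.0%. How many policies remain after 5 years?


remaining = initial * (1 - lapse)^years
= 26410 * (1 - 0.03)^5
= 26410 * 0.858734
= 22679.1656


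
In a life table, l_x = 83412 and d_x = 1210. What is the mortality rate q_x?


q_x = d_x / l_x
= 1210 / 83412
= 0.0145


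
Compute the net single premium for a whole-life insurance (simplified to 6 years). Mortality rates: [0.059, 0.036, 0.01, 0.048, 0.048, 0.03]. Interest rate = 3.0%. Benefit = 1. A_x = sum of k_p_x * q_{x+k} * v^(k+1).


v = 0.970874
Year 0: k_p_x=1.0, q=0.059, term=0.057282
Year 1: k_p_x=0.941, q=0.036, term=0.031931
Year 2: k_p_x=0.907124, q=0.01, term=0.008301
Year 3: k_p_x=0.898053, q=0.048, term=0.0383
Year 4: k_p_x=0.854946, q=0.048, term=0.035399
Year 5: k_p_x=0.813909, q=0.03, term=0.020449
A_x = 0.1917


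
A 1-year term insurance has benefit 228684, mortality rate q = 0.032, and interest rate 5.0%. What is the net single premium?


NSP = benefit * q * v
v = 1/(1+i) = 0.952381
NSP = 228684 * 0.032 * 0.952381
= 6969.4171


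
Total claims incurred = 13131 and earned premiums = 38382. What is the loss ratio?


Loss ratio = claims / premiums
= 13131 / 38382
= 0.3421


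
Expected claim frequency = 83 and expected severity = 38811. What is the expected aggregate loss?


E[S] = E[N] * E[X]
= 83 * 38811
= 3.2213e+06


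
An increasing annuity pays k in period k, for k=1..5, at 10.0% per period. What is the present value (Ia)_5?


(Ia)_n = sum_{k=1}^{n} k * v^k, v = 1/(1+i)
v = 0.909091
Sum computed term by term:
(Ia)_5 = 10.6526


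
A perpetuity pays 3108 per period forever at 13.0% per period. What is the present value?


PV = PMT / i
= 3108 / 0.13
= 23907.6923


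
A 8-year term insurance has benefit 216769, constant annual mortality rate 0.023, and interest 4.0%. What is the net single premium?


NSP = benefit * sum_{k=0}^{n-1} k_p_x * q * v^(k+1)
With constant q=0.023, v=0.961538
Sum = 0.143629
NSP = 216769 * 0.143629
= 31134.2394


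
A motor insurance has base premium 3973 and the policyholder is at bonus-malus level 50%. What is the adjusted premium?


adjusted = base * BM_level / 100
= 3973 * 50 / 100
= 3973 * 0.5
= 1986.5


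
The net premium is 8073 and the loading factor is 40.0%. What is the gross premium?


Gross = net * (1 + loading)
= 8073 * (1 + 0.4)
= 8073 * 1.4
= 11302.2


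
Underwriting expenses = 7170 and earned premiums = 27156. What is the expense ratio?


Expense ratio = expenses / premiums
= 7170 / 27156
= 0.264


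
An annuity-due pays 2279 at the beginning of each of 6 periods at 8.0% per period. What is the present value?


PV_due = PMT * (1-(1+i)^(-n))/i * (1+i)
PV_immediate = 10535.5428
PV_due = 10535.5428 * 1.08
= 11378.3862


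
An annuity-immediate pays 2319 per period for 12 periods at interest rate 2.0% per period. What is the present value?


PV = PMT * (1 - (1+i)^(-n)) / i
= 2319 * (1 - (1+0.02)^(-12)) / 0.02
= 2319 * (1 - 0.788493) / 0.02
= 2319 * 10.575341
= 24524.2163


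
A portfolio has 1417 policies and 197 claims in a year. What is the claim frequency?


frequency = claims / policies
= 197 / 1417
= 0.139


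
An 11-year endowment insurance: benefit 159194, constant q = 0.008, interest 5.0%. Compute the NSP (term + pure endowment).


Term component = 10205.1704
Pure endowment = 11_p_x * v^11 * benefit = 0.915437 * 0.584679 * 159194 = 85206.5143
NSP = 95411.6847


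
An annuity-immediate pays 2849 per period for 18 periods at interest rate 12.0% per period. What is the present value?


PV = PMT * (1 - (1+i)^(-n)) / i
= 2849 * (1 - (1+0.12)^(-18)) / 0.12
= 2849 * (1 - 0.13004) / 0.12
= 2849 * 7.24967
= 20654.3101


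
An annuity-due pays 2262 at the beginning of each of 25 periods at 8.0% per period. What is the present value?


PV_due = PMT * (1-(1+i)^(-n))/i * (1+i)
PV_immediate = 24146.3437
PV_due = 24146.3437 * 1.08
= 26078.0512


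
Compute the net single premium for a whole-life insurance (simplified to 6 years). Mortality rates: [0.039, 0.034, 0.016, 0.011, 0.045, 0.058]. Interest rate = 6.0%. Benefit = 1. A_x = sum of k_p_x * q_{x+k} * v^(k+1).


v = 0.943396
Year 0: k_p_x=1.0, q=0.039, term=0.036792
Year 1: k_p_x=0.961, q=0.034, term=0.02908
Year 2: k_p_x=0.928326, q=0.016, term=0.012471
Year 3: k_p_x=0.913473, q=0.011, term=0.007959
Year 4: k_p_x=0.903425, q=0.045, term=0.030379
Year 5: k_p_x=0.86277, q=0.058, term=0.035277
A_x = 0.152


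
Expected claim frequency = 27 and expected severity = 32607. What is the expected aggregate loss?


E[S] = E[N] * E[X]
= 27 * 32607
= 880389


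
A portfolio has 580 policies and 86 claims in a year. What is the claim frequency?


frequency = claims / policies
= 86 / 580
= 0.1483


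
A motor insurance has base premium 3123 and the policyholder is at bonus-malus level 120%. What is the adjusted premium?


adjusted = base * BM_level / 100
= 3123 * 120 / 100
= 3123 * 1.2
= 3747.6


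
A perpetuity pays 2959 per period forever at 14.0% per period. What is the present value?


PV = PMT / i
= 2959 / 0.14
= 21135.7143


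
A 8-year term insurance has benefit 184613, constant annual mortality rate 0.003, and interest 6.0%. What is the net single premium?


NSP = benefit * sum_{k=0}^{n-1} k_p_x * q * v^(k+1)
With constant q=0.003, v=0.943396
Sum = 0.018452
NSP = 184613 * 0.018452
= 3406.4471


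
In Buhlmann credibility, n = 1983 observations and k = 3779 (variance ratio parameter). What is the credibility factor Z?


Z = n / (n + k)
= 1983 / (1983 + 3779)
= 1983 / 5762
= 0.3442


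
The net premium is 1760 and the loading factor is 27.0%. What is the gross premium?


Gross = net * (1 + loading)
= 1760 * (1 + 0.27)
= 1760 * 1.27
= 2235.2


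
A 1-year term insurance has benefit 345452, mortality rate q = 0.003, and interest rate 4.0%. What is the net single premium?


NSP = benefit * q * v
v = 1/(1+i) = 0.961538
NSP = 345452 * 0.003 * 0.961538
= 996.4962


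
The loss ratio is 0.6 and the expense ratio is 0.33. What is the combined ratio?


Combined ratio = loss ratio + expense ratio
= 0.6 + 0.33
= 0.93


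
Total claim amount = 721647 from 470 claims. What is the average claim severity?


severity = total / number
= 721647 / 470
= 1535.4191


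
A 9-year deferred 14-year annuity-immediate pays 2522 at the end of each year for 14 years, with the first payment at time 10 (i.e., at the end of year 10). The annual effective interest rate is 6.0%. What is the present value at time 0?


PV at time 9 of the 14-year annuity-immediate:
a_n = 2522 * (1-(1+0.06)^(-14))/0.06 = 23441.9495
Discount back 9 years to time 0:
PV = 23441.9495 * (1+0.06)^(-9)
= 23441.9495 * 0.591898
= 13875.2539


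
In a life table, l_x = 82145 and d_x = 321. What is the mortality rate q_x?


q_x = d_x / l_x
= 321 / 82145
= 0.0039


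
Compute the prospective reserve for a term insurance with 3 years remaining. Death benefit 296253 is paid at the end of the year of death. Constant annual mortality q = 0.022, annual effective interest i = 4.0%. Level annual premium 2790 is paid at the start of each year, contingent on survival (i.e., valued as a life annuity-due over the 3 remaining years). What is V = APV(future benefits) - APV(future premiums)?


v = 1/(1+i) = 0.961538
APV(future benefits) per unit = sum_{k=0}^{2} k_p_x * q * v^(k+1) = 0.059753
APV(future benefits) = 296253 * 0.059753 = 17702.1344
Life annuity-due factor ä_{x:3} = sum_{k=0}^{2} k_p_x * v^k = 2.824708
APV(future premiums) = 2790 * 2.824708 = 7880.9349
V = 17702.1344 - 7880.9349
= 9821.1995


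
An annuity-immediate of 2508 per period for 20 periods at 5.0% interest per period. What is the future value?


FV = PMT * ((1+i)^n - 1) / i
= 2508 * ((1.05)^20 - 1) / 0.05
= 2508 * (2.653298 - 1) / 0.05
= 82929.4129


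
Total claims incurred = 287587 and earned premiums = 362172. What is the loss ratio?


Loss ratio = claims / premiums
= 287587 / 362172
= 0.7941


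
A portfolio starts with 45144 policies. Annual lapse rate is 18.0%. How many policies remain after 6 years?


remaining = initial * (1 - lapse)^years
= 45144 * (1 - 0.18)^6
= 45144 * 0.304007
= 13724.0772


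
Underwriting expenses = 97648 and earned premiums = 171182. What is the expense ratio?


Expense ratio = expenses / premiums
= 97648 / 171182
= 0.5704


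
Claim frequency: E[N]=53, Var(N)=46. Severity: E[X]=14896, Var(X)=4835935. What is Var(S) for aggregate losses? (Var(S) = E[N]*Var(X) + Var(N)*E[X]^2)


Var(S) = E[N]*Var(X) + Var(N)*E[X]^2
= 53*4835935 + 46*14896^2
= 256304555 + 10206977536
= 1.0463e+10


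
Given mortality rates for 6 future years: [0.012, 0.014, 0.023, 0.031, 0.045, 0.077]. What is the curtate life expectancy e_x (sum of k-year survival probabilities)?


e_x = sum_{k=1}^{n} k_p_x
k_p_x values:
  1_p_x = 0.988
  2_p_x = 0.974168
  3_p_x = 0.951762
  4_p_x = 0.922258
  5_p_x = 0.880756
  6_p_x = 0.812938
e_x = 5.5299


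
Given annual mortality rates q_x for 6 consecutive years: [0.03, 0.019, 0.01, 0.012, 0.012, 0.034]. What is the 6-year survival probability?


p_k = 1 - q_k for each year
Survival = product of (1 - q_k)
= 0.97 * 0.981 * 0.99 * 0.988 * 0.988 * 0.966
= 0.8883


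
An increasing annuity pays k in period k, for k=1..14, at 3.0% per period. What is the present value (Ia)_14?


(Ia)_n = sum_{k=1}^{n} k * v^k, v = 1/(1+i)
v = 0.970874
Sum computed term by term:
(Ia)_14 = 79.3102


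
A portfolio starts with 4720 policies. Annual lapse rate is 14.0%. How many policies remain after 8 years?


remaining = initial * (1 - lapse)^years
= 4720 * (1 - 0.14)^8
= 4720 * 0.299218
= 1412.3086


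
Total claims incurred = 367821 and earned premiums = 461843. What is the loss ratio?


Loss ratio = claims / premiums
= 367821 / 461843
= 0.7964


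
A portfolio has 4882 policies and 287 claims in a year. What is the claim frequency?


frequency = claims / policies
= 287 / 4882
= 0.0588


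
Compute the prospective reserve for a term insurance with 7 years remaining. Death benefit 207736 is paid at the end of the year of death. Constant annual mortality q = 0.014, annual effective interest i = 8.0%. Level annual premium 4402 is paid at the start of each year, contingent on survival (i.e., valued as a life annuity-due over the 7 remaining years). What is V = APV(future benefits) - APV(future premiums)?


v = 1/(1+i) = 0.925926
APV(future benefits) per unit = sum_{k=0}^{6} k_p_x * q * v^(k+1) = 0.0702
APV(future benefits) = 207736 * 0.0702 = 14583.1421
Life annuity-due factor ä_{x:7} = sum_{k=0}^{6} k_p_x * v^k = 5.415456
APV(future premiums) = 4402 * 5.415456 = 23838.839
V = 14583.1421 - 23838.839
= -9255.6969


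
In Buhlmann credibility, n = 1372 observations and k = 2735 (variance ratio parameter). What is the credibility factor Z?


Z = n / (n + k)
= 1372 / (1372 + 2735)
= 1372 / 4107
= 0.3341


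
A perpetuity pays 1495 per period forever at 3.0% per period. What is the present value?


PV = PMT / i
= 1495 / 0.03
= 49833.3333


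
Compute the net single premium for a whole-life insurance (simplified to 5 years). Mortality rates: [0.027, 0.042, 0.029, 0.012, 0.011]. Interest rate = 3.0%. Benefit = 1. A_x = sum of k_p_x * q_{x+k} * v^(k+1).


v = 0.970874
Year 0: k_p_x=1.0, q=0.027, term=0.026214
Year 1: k_p_x=0.973, q=0.042, term=0.03852
Year 2: k_p_x=0.932134, q=0.029, term=0.024738
Year 3: k_p_x=0.905102, q=0.012, term=0.00965
Year 4: k_p_x=0.894241, q=0.011, term=0.008485
A_x = 0.1076


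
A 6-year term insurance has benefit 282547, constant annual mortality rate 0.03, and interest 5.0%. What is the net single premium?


NSP = benefit * sum_{k=0}^{n-1} k_p_x * q * v^(k+1)
With constant q=0.03, v=0.952381
Sum = 0.141909
NSP = 282547 * 0.141909
= 40095.9055


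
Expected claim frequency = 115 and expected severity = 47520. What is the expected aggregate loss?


E[S] = E[N] * E[X]
= 115 * 47520
= 5.4648e+06


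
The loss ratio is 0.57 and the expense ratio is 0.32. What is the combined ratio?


Combined ratio = loss ratio + expense ratio
= 0.57 + 0.32
= 0.89


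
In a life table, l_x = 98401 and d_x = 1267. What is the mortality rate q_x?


q_x = d_x / l_x
= 1267 / 98401
= 0.0129


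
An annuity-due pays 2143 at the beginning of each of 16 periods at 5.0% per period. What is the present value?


PV_due = PMT * (1-(1+i)^(-n))/i * (1+i)
PV_immediate = 23225.3402
PV_due = 23225.3402 * 1.05
= 24386.6072


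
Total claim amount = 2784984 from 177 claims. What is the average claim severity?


severity = total / number
= 2784984 / 177
= 15734.3729


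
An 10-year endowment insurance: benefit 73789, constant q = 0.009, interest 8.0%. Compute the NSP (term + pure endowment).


Term component = 4304.3107
Pure endowment = 10_p_x * v^10 * benefit = 0.913559 * 0.463193 * 73789 = 31224.1493
NSP = 35528.46


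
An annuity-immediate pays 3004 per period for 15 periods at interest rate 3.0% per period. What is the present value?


PV = PMT * (1 - (1+i)^(-n)) / i
= 3004 * (1 - (1+0.03)^(-15)) / 0.03
= 3004 * (1 - 0.641862) / 0.03
= 3004 * 11.937935
= 35861.557


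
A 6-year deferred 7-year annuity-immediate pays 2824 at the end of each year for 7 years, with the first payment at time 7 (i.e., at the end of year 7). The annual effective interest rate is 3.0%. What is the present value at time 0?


PV at time 6 of the 7-year annuity-immediate:
a_n = 2824 * (1-(1+0.03)^(-7))/0.03 = 17594.3191
Discount back 6 years to time 0:
PV = 17594.3191 * (1+0.03)^(-6)
= 17594.3191 * 0.837484
= 14734.9652


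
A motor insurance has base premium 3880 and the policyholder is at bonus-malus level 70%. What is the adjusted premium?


adjusted = base * BM_level / 100
= 3880 * 70 / 100
= 3880 * 0.7
= 2716.0


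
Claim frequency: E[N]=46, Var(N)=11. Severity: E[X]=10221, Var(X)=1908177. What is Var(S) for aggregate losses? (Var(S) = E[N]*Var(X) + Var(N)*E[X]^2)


Var(S) = E[N]*Var(X) + Var(N)*E[X]^2
= 46*1908177 + 11*10221^2
= 87776142 + 1149157251
= 1.2369e+09


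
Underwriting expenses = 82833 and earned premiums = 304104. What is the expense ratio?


Expense ratio = expenses / premiums
= 82833 / 304104
= 0.2724


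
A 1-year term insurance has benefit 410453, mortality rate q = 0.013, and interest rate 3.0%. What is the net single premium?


NSP = benefit * q * v
v = 1/(1+i) = 0.970874
NSP = 410453 * 0.013 * 0.970874
= 5180.4748


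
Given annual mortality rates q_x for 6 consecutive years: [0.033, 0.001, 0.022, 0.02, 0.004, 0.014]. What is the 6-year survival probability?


p_k = 1 - q_k for each year
Survival = product of (1 - q_k)
= 0.967 * 0.999 * 0.978 * 0.98 * 0.996 * 0.986
= 0.9093


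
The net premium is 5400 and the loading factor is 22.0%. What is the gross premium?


Gross = net * (1 + loading)
= 5400 * (1 + 0.22)
= 5400 * 1.22
= 6588.0


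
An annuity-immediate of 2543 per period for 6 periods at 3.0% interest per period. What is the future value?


FV = PMT * ((1+i)^n - 1) / i
= 2543 * ((1.03)^6 - 1) / 0.03
= 2543 * (1.194052 - 1) / 0.03
= 16449.1663


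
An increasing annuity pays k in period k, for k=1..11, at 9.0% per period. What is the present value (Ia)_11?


(Ia)_n = sum_{k=1}^{n} k * v^k, v = 1/(1+i)
v = 0.917431
Sum computed term by term:
(Ia)_11 = 35.0533


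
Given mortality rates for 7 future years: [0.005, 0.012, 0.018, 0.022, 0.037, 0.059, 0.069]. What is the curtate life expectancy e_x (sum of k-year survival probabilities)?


e_x = sum_{k=1}^{n} k_p_x
k_p_x values:
  1_p_x = 0.995
  2_p_x = 0.98306
  3_p_x = 0.965365
  4_p_x = 0.944127
  5_p_x = 0.909194
  6_p_x = 0.855552
  7_p_x = 0.796519
e_x = 6.4488


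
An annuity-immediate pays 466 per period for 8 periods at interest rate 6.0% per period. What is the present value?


PV = PMT * (1 - (1+i)^(-n)) / i
= 466 * (1 - (1+0.06)^(-8)) / 0.06
= 466 * (1 - 0.627412) / 0.06
= 466 * 6.209794
= 2893.7639


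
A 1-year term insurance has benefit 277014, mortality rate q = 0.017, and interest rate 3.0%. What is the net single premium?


NSP = benefit * q * v
v = 1/(1+i) = 0.970874
NSP = 277014 * 0.017 * 0.970874
= 4572.0757


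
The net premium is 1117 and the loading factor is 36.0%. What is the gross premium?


Gross = net * (1 + loading)
= 1117 * (1 + 0.36)
= 1117 * 1.36
= 1519.12


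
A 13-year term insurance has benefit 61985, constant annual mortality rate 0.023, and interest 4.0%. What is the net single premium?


NSP = benefit * sum_{k=0}^{n-1} k_p_x * q * v^(k+1)
With constant q=0.023, v=0.961538
Sum = 0.203054
NSP = 61985 * 0.203054
= 12586.2977


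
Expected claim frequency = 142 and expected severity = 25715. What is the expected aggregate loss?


E[S] = E[N] * E[X]
= 142 * 25715
= 3.6515e+06


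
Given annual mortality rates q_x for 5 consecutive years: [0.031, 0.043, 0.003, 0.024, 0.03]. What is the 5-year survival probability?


p_k = 1 - q_k for each year
Survival = product of (1 - q_k)
= 0.969 * 0.957 * 0.997 * 0.976 * 0.97
= 0.8753


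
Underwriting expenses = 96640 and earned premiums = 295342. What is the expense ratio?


Expense ratio = expenses / premiums
= 96640 / 295342
= 0.3272


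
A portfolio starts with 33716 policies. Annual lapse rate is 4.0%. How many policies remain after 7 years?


remaining = initial * (1 - lapse)^years
= 33716 * (1 - 0.04)^7
= 33716 * 0.751447
= 25335.8032


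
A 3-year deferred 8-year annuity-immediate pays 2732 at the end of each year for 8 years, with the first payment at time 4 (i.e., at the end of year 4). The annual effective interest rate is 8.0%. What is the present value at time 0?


PV at time 3 of the 8-year annuity-immediate:
a_n = 2732 * (1-(1+0.08)^(-8))/0.08 = 15699.8176
Discount back 3 years to time 0:
PV = 15699.8176 * (1+0.08)^(-3)
= 15699.8176 * 0.793832
= 12463.0214


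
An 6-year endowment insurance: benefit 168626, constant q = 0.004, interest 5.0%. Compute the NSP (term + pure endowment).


Term component = 3391.4515
Pure endowment = 6_p_x * v^6 * benefit = 0.976239 * 0.746215 * 168626 = 122841.4048
NSP = 126232.8563


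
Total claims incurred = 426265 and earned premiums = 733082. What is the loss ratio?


Loss ratio = claims / premiums
= 426265 / 733082
= 0.5815


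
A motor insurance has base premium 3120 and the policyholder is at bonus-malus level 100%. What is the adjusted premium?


adjusted = base * BM_level / 100
= 3120 * 100 / 100
= 3120 * 1.0
= 3120.0


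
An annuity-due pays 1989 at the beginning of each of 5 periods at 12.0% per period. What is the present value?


PV_due = PMT * (1-(1+i)^(-n))/i * (1+i)
PV_immediate = 7169.8999
PV_due = 7169.8999 * 1.12
= 8030.2879


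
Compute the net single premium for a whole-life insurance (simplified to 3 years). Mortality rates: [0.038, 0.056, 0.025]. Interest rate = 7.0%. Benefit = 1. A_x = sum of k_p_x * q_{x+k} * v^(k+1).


v = 0.934579
Year 0: k_p_x=1.0, q=0.038, term=0.035514
Year 1: k_p_x=0.962, q=0.056, term=0.047054
Year 2: k_p_x=0.908128, q=0.025, term=0.018533
A_x = 0.1011


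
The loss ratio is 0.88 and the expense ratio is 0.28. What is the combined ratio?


Combined ratio = loss ratio + expense ratio
= 0.88 + 0.28
= 1.16


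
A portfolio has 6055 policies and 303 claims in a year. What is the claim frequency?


frequency = claims / policies
= 303 / 6055
= 0.05
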